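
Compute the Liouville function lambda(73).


The Liouville function is lambda(k) = (-1)^Omega(k), where Omega(k) counts the prime factors of k with multiplicity.
Factoring: 73 = 73, so Omega(73) = 1.
lambda(73) = (-1)^1 = -1.

-1


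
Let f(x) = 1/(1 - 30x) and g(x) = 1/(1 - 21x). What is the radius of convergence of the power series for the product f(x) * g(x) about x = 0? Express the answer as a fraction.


The radius of 1/(1 - 30x) is 1/30 (nearest singularity at x = 1/30), and the radius of 1/(1 - 21x) is 1/21.
The product f(x)*g(x) = 1/((1 - 30x)(1 - 21x)) has singularities at both 1/30 and 1/21, so its radius of convergence is the distance to the nearest one:
min(1/30, 1/21) = 1/30.

1/30


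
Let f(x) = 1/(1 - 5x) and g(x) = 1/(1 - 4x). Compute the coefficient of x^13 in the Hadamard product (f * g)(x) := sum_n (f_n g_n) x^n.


f has coefficients f_k = 5^k and g has coefficients g_k = 4^k, so the Hadamard product has coefficient (f*g)_k = 5^k * 4^k = 20^k.
For k = 13: 20^13 = 81920000000000000.

81920000000000000


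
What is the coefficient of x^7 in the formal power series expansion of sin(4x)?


The Maclaurin series is sin(t) = sum_{k>=0} (-1)^k t^(2k+1) / (2k+1)!, so substituting t = 4x, only odd powers of x are nonzero, with coefficient of x^(2k+1) equal to (-1)^k 4^(2k+1) / (2k+1)!.
Write 7 = 2*3 + 1, giving the coefficient (-1)^3 * 4^7 / 7! = -16384/5040 = -1024/315.

-1024/315


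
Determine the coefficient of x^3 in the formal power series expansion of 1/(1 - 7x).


The geometric series identity gives 1/(1 - c x) = sum_{k>=0} c^k x^k, so the coefficient of x^k is c^k.
Here c = 7 and k = 3.
Computing: 7^3 = 343

343


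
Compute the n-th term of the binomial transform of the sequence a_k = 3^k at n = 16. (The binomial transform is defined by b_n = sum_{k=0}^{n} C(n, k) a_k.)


With a_k = 3^k, b_n = sum_{k=0}^{n} C(n, k) 3^k = (1 + 3)^n by the binomial theorem.
For n = 16: (1 + 3)^16 = 4^16 = 4294967296.

4294967296


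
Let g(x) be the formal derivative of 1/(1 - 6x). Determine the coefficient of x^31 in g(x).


Differentiate termwise: d/dx sum_{k>=0} 6^k x^k = sum_{k>=1} k 6^k x^(k-1) = sum_{j>=0} (j+1) 6^(j+1) x^j.
Equivalently, d/dx [1/(1 - 6x)] = 6/(1 - 6x)^2.
For j = 31: 32 * 6^32 = 32 * 7958661109946400884391936 = 254677155518284828300541952.

254677155518284828300541952


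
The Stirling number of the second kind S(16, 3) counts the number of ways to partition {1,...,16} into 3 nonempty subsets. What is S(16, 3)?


Using the explicit formula S(n,k) = (1/k!) sum_{j=0}^{k} (-1)^(k-j) C(k,j) j^n:
S(16, 3) = 7141686
Equivalently, S(n,k) is n! times the coefficient of x^n in the EGF (e^x - 1)^k / k!.

7141686


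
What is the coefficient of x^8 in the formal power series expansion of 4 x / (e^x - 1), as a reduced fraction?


The exponential generating function for Bernoulli numbers is
x / (e^x - 1) = sum_{k>=0} B_k x^k / k!.
So the coefficient of x^8 in 4 x / (e^x - 1) is 4 B_8 / 8!.
Computing: B_8 = -1/30, 8! = 40320, giving
4 * -1/30 / 40320 = -1/302400.

-1/302400


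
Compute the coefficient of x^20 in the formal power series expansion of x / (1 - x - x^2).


Let f(x) = sum_{k>=0} a_k x^k. Multiplying f(x) * (1 - x - x^2) = x and matching coefficients gives a_0 = 0, a_1 = 1, and a_k = a_{k-1} + a_{k-2} for k >= 2. These are the Fibonacci numbers F_k.
Iterating from F_0 = 0, F_1 = 1:
F_0=0, F_1=1, F_2=1, F_3=2, F_4=3, F_5=5, F_6=8, F_7=13, F_8=21, F_9=34, ...
F_20 = 6765.

6765


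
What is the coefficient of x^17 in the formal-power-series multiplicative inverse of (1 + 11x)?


The inverse is 1/(1 + 11x). Apply the geometric identity 1/(1 - y) = sum_{k>=0} y^k with y = -11x:
1/(1 + 11x) = sum_{k>=0} (-11)^k x^k.
So the coefficient of x^17 is (-11)^17 = -505447028499293771.

-505447028499293771


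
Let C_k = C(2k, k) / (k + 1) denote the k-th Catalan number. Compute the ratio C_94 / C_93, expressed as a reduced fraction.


Using C_k = (2k)! / (k! (k+1)!), the ratio C_{k+1}/C_k simplifies to
C_{k+1}/C_k = [(2k+2)! / ((k+1)! (k+2)!)] * [k! (k+1)! / (2k)!]
 = (2k+2)(2k+1) / ((k+1)(k+2)) = 2(2k+1) / (k+2).
For k = 93: 2(2*93 + 1) / (93 + 2) = 374/95 = 374/95.

374/95


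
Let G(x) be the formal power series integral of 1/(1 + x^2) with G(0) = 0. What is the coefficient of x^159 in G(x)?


1/(1 + x^2) = sum_{j>=0} (-1)^j x^(2j). Integrating termwise with G(0) = 0:
G(x) = sum_{j>=0} (-1)^j x^(2j+1) / (2j+1) = arctan(x).
Only odd powers are nonzero. For x^159 write 159 = 2*79 + 1, giving
(-1)^79 / 159 = -1/159 = -1/159.

-1/159


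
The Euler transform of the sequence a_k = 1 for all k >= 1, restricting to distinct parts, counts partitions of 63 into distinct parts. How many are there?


Partitions of 63 into distinct parts can be computed via generating function.
Product (1+x)(1+x^2)(1+x^3)...
The coefficient of x^63 = 14848

14848


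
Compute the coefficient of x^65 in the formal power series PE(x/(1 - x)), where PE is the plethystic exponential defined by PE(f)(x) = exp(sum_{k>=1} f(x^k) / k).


For f(x) = x/(1 - x) we have
sum_{k>=1} f(x^k) / k = sum_{k>=1} (1/k) * x^k / (1 - x^k) = sum_{k, m >= 1} x^(k m) / k,
which after exponentiating simplifies to
PE(x/(1 - x)) = prod_{k>=1} 1 / (1 - x^k).
This is the generating function for the partition function p(n), so the coefficient of x^65 is p(65).
Computing p(65) by dynamic programming over parts 1, 2, ..., 65: p(65) = 2012558.

2012558


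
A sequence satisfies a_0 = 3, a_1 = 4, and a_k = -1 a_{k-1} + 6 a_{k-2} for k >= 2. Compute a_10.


The characteristic equation is t^2 + 1 t - 6 = 0, with roots r_1 = 2 and r_2 = -3 (so c_1 = r_1 + r_2, c_2 = -r_1 r_2 as required).
One can use the closed form a_n = A r_1^n + B r_2^n, but direct iteration is more reliable:
a_0 = 3, a_1 = 4, a_2 = 14, a_3 = 10, a_4 = 74, a_5 = -14, a_6 = 458, a_7 = -542, a_8 = 3290, a_9 = -6542, a_10 = 26282.
So a_10 = 26282.

26282


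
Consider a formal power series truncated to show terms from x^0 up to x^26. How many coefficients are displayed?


From x^0 to x^26 inclusive, the count is 26 - 0 + 1 = 27.

27


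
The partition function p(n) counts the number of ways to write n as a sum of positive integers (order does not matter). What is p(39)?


Using the generating function prod_{k>=1} 1/(1-x^k), we compute p(39).
By dynamic programming over parts 1 through 39:
p(39) = 31185

31185


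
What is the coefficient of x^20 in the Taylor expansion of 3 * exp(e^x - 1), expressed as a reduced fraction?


exp(e^x - 1) = sum_{k>=0} Bell_k x^k / k!, where Bell_k is the k-th Bell number.
So the coefficient of x^20 is 3 * Bell_20 / 20!.
Computing: Bell_20 = 51724158235372 and 20! = 2432902008176640000, giving
3 * 51724158235372/2432902008176640000 = 263898766507/4137588449280000.

263898766507/4137588449280000


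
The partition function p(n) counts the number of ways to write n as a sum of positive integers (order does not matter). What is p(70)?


Using the generating function prod_{k>=1} 1/(1-x^k), we compute p(70).
By dynamic programming over parts 1 through 70:
p(70) = 4087968

4087968


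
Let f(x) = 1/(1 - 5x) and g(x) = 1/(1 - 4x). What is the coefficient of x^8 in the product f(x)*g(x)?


The coefficient of x^n in f*g is the Cauchy product: sum_{k=0}^{n} a^k * b^(n-k).
With a=5, b=4, n=8:
sum_{k=0}^{8} 5^k * 4^(8-k)
= 1690981

1690981


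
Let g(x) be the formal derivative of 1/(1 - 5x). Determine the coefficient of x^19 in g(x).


Differentiate termwise: d/dx sum_{k>=0} 5^k x^k = sum_{k>=1} k 5^k x^(k-1) = sum_{j>=0} (j+1) 5^(j+1) x^j.
Equivalently, d/dx [1/(1 - 5x)] = 5/(1 - 5x)^2.
For j = 19: 20 * 5^20 = 20 * 95367431640625 = 1907348632812500.

1907348632812500


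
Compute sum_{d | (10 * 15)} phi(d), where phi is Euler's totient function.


First, 10 * 15 = 150. One classical identity is sum_{d | n} phi(d) = n (each k in [1, n] has a unique gcd with n, and among the k's with gcd(k, n) = n/d there are phi(d) of them). So the sum equals 150. We also verify directly:
Divisors of 150: 1, 2, 3, 5, 6, 10, 15, 25, 30, 50, 75, 150.
phi values: 1, 1, 2, 4, 2, 4, 8, 20, 8, 20, 40, 40.
Sum = 150.

150


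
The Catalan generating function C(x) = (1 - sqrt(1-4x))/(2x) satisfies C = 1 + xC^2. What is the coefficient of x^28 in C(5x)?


Substituting x -> 5x scales the n-th coefficient by 5^n, so [x^28] C(5x) = 5^28 * C_28.
C_28 = C(2*28, 28)/(29) = 7648690600760440/29 = 263747951750360.
So 5^28 * 263747951750360 = 37252902984619140625 * 263747951750360 = 9825376858948171138763427734375000.

9825376858948171138763427734375000


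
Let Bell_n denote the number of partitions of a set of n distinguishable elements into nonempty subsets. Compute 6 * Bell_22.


Bell_22 can be computed from the Bell triangle or from Dobinski's identity Bell_n = (1/e) * sum_{k>=0} k^n / k!.
Computing Bell_22 = 4506715738447323.
Then 6 * 4506715738447323 = 27040294430683938.

27040294430683938


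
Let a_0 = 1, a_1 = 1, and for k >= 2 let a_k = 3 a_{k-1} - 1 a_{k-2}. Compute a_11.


Iterating the recurrence forward:
a_0 = 1
a_1 = 1
a_2 = 3*1 - 1*1 = 2
a_3 = 3*2 - 1*1 = 5
a_4 = 3*5 - 1*2 = 13
a_5 = 3*13 - 1*5 = 34
a_6 = 3*34 - 1*13 = 89
a_7 = 3*89 - 1*34 = 233
a_8 = 3*233 - 1*89 = 610
a_9 = 3*610 - 1*233 = 1597
a_10 = 3*1597 - 1*610 = 4181
a_11 = 3*4181 - 1*1597 = 10946
So a_11 = 10946.

10946


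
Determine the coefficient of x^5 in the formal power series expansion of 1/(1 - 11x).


The geometric series identity gives 1/(1 - c x) = sum_{k>=0} c^k x^k, so the coefficient of x^k is c^k.
Here c = 11 and k = 5.
Computing: 11^5 = 161051

161051


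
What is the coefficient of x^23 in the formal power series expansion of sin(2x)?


The Maclaurin series is sin(t) = sum_{k>=0} (-1)^k t^(2k+1) / (2k+1)!, so substituting t = 2x, only odd powers of x are nonzero, with coefficient of x^(2k+1) equal to (-1)^k 2^(2k+1) / (2k+1)!.
Write 23 = 2*11 + 1, giving the coefficient (-1)^11 * 2^23 / 23! = -8388608/25852016738884976640000 = -16/49308808782358125.

-16/49308808782358125


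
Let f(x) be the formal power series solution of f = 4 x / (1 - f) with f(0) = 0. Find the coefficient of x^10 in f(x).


Apply Lagrange inversion: f = 4 x * phi(f) with phi(t) = 1/(1 - t), so
[x^n] f = 4^n * (1/n) [t^(n-1)] phi(t)^n = 4^n * (1/n) [t^(n-1)] (1 - t)^(-n) = 4^n * (1/n) C(2n - 2, n - 1) = 4^n * C_{n-1}.
For n = 10: C_9 = C(18, 9) / 10 = 48620/10 = 4862.
With the 4^10 = 1048576 factor, the coefficient is 1048576 * 4862 = 5098176512.

5098176512


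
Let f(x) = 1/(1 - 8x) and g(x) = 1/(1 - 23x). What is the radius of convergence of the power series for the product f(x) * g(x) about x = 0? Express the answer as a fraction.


The radius of 1/(1 - 8x) is 1/8 (nearest singularity at x = 1/8), and the radius of 1/(1 - 23x) is 1/23.
The product f(x)*g(x) = 1/((1 - 8x)(1 - 23x)) has singularities at both 1/8 and 1/23, so its radius of convergence is the distance to the nearest one:
min(1/8, 1/23) = 1/23.

1/23


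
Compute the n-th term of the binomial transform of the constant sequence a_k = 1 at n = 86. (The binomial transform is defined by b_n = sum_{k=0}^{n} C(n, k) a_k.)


With a_k = 1 for all k, b_n = sum_{k=0}^{n} C(n, k) = 2^n by the binomial theorem.
For n = 86: 2^86 = 77371252455336267181195264.

77371252455336267181195264


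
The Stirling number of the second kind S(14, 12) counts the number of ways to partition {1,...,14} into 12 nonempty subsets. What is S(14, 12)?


Using the explicit formula S(n,k) = (1/k!) sum_{j=0}^{k} (-1)^(k-j) C(k,j) j^n:
S(14, 12) = 3367
Equivalently, S(n,k) is n! times the coefficient of x^n in the EGF (e^x - 1)^k / k!.

3367


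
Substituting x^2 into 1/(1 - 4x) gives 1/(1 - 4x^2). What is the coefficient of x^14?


The coefficient of x^(2m) in 1/(1 - 4x^2) is 4^m.
With n = 14 = 2*7, the coefficient is 4^7 = 16384.

16384


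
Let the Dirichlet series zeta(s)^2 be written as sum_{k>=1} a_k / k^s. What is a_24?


The Dirichlet convolution of the constant function 1 with itself gives (1 * 1)(k) = sum_{d | k} 1 = d(k), the number of positive divisors of k.
Since zeta(s) = sum_{k>=1} 1/k^s, we have zeta(s)^2 = sum_{k>=1} d(k)/k^s, so a_k = d(k).
For k = 24: the divisors are 1, 2, 3, 4, 6, 8, 12, 24.
Count = 8.

8


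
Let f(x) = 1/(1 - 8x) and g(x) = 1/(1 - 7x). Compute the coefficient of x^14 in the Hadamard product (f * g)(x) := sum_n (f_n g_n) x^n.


f has coefficients f_k = 8^k and g has coefficients g_k = 7^k, so the Hadamard product has coefficient (f*g)_k = 8^k * 7^k = 56^k.
For k = 14: 56^14 = 2982856619293778479415296.

2982856619293778479415296


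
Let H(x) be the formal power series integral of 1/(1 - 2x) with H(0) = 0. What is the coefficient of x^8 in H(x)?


1/(1 - 2x) = sum_{k>=0} 2^k x^k. Integrating termwise with H(0) = 0:
H(x) = sum_{k>=0} 2^k x^(k+1) / (k+1) = sum_{m>=1} 2^(m-1) x^m / m.
For m = 8: 2^7/8 = 128/8 = 16.

16


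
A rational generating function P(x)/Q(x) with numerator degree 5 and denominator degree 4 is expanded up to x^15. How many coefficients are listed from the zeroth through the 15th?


Expanding up to x^15 gives the coefficients for x^0, x^1, ..., x^15.
That is 15 + 1 = 16 coefficients in total.

16


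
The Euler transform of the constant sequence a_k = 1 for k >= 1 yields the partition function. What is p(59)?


The Euler transform converts the sequence a_k = 1 into the number of integer partitions.
Using the recurrence or dynamic programming:
p(59) = 831820

831820


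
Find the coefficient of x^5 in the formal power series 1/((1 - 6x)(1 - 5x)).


By partial fractions or Cauchy convolution:
The coefficient equals sum_{k=0}^{5} 6^k * 5^(5-k).
= 31031

31031


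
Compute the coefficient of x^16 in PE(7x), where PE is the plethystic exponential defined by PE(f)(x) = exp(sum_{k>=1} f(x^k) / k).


With f(x) = 7x, the exponent is sum_{k>=1} 7 x^k / k = 7 * (-ln(1 - x)). Exponentiating:
PE(7x) = exp(-7 ln(1 - x)) = 1/(1 - x)^7.
By the negative binomial expansion, [x^n] 1/(1 - x)^7 = C(n + 6, 6).
For n = 16: C(22, 6) = 74613.

74613


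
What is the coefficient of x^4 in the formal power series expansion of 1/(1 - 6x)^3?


The general identity 1/(1 - c x)^r = sum_{k>=0} c^k C(k + r - 1, r - 1) x^k follows by substituting y = c x into 1/(1 - y)^r = sum_{k>=0} C(k + r - 1, r - 1) y^k.
For c = 6, r = 3, k = 4:
6^4 * C(6, 2) = 1296 * 15 = 19440.

19440


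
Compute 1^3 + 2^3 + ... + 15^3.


This power sum has a closed form given by Faulhaber's formula
sum_{k=1}^{m} k^p = (1 / (p + 1)) * sum_{j=0}^{p} C(p + 1, j) B_j m^(p + 1 - j),
but for small m direct computation is fastest:
1 + 8 + 27 + 64 + 125 + 216 + 343 + 512 + 729 + 1000 + 1331 + 1728 + 2197 + 2744 + 3375 = 14400.

14400


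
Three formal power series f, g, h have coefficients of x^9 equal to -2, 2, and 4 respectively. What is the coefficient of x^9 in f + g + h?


Series addition is componentwise:
-2 + 2 + 4
= 4

4


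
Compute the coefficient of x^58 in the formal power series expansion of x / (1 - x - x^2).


Let f(x) = sum_{k>=0} a_k x^k. Multiplying f(x) * (1 - x - x^2) = x and matching coefficients gives a_0 = 0, a_1 = 1, and a_k = a_{k-1} + a_{k-2} for k >= 2. These are the Fibonacci numbers F_k.
Iterating from F_0 = 0, F_1 = 1:
F_0=0, F_1=1, F_2=1, F_3=2, F_4=3, F_5=5, F_6=8, F_7=13, F_8=21, F_9=34, ...
F_58 = 591286729879.

591286729879


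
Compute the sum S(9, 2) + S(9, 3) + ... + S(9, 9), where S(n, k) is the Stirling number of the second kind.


By definition, S(n, k) counts partitions of an n-set into exactly k nonempty blocks.
Computing row n = 9 for k = 2..9:
S(9, k): 255, 3025, 7770, 6951, 2646, 462, 36, 1
Sum = 21146.

21146


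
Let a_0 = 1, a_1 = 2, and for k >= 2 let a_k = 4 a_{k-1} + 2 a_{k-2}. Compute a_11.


Iterating the recurrence forward:
a_0 = 1
a_1 = 2
a_2 = 4*2 + 2*1 = 10
a_3 = 4*10 + 2*2 = 44
a_4 = 4*44 + 2*10 = 196
a_5 = 4*196 + 2*44 = 872
a_6 = 4*872 + 2*196 = 3880
a_7 = 4*3880 + 2*872 = 17264
a_8 = 4*17264 + 2*3880 = 76816
a_9 = 4*76816 + 2*17264 = 341792
a_10 = 4*341792 + 2*76816 = 1520800
a_11 = 4*1520800 + 2*341792 = 6766784
So a_11 = 6766784.

6766784


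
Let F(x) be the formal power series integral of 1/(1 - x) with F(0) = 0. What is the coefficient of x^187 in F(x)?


1/(1 - x) = sum_{k>=0} x^k. Integrating termwise and using F(0) = 0 gives
F(x) = sum_{k>=0} x^(k+1) / (k+1) = sum_{m>=1} x^m / m = -ln(1 - x).
So the coefficient of x^187 is 1/187 = 1/187.

1/187


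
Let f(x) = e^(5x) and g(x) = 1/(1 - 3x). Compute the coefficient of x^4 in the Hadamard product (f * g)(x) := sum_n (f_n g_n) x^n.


Expanding: f_k = 5^k/k! (from e^(5x)) and g_k = 3^k (from 1/(1 - 3x)). So the Hadamard coefficient (f * g)_k = 5^k 3^k / k! = (15)^k / k!.
For k = 4: 15^4/4! = 50625/24 = 16875/8.

16875/8


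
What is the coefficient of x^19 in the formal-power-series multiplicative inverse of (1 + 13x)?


The inverse is 1/(1 + 13x). Apply the geometric identity 1/(1 - y) = sum_{k>=0} y^k with y = -13x:
1/(1 + 13x) = sum_{k>=0} (-13)^k x^k.
So the coefficient of x^19 is (-13)^19 = -1461920290375446110677.

-1461920290375446110677


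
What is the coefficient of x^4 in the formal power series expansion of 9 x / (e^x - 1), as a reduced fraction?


The exponential generating function for Bernoulli numbers is
x / (e^x - 1) = sum_{k>=0} B_k x^k / k!.
So the coefficient of x^4 in 9 x / (e^x - 1) is 9 B_4 / 4!.
Computing: B_4 = -1/30, 4! = 24, giving
9 * -1/30 / 24 = -1/80.

-1/80


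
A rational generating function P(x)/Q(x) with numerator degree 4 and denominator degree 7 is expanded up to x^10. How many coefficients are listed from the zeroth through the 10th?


Expanding up to x^10 gives the coefficients for x^0, x^1, ..., x^10.
That is 10 + 1 = 11 coefficients in total.

11


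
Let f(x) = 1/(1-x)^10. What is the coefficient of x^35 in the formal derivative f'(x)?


Differentiate: d/dx [ 1/(1-x)^r ] = r / (1-x)^(r+1).
Here r = 10, so f'(x) = 10 / (1-x)^11.
The expansion of 1/(1-x)^(r+1) has coefficient of x^n equal to C(n+r, r).
So the coefficient of x^35 in f'(x) is
10 * C(45, 10) = 10 * 3190187286 = 31901872860

31901872860


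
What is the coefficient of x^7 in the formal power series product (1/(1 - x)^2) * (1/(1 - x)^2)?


Combine the factors: (1/(1 - x)^2) * (1/(1 - x)^2) = 1/(1 - x)^4.
Then use 1/(1 - x)^r = sum_{k>=0} C(k + r - 1, r - 1) x^k with r = 4 and k = 7:
C(10, 3) = 120.

120


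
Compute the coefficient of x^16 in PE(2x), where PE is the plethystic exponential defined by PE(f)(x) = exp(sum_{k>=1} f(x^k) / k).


With f(x) = 2x, the exponent is sum_{k>=1} 2 x^k / k = 2 * (-ln(1 - x)). Exponentiating:
PE(2x) = exp(-2 ln(1 - x)) = 1/(1 - x)^2.
By the negative binomial expansion, [x^n] 1/(1 - x)^2 = C(n + 1, 1).
For n = 16: C(17, 1) = 17.

17


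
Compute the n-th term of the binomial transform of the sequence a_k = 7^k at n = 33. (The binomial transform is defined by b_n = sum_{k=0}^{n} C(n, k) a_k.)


With a_k = 7^k, b_n = sum_{k=0}^{n} C(n, k) 7^k = (1 + 7)^n by the binomial theorem.
For n = 33: (1 + 7)^33 = 8^33 = 633825300114114700748351602688.

633825300114114700748351602688


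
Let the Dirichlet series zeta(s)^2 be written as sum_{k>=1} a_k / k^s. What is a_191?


The Dirichlet convolution of the constant function 1 with itself gives (1 * 1)(k) = sum_{d | k} 1 = d(k), the number of positive divisors of k.
Since zeta(s) = sum_{k>=1} 1/k^s, we have zeta(s)^2 = sum_{k>=1} d(k)/k^s, so a_k = d(k).
For k = 191: the divisors are 1, 191.
Count = 2.

2


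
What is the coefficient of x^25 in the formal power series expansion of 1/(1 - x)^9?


The negative binomial / multiset identity is
1/(1 - x)^r = sum_{k>=0} C(k + r - 1, r - 1) x^k.
Here r = 9 and k = 25, so the coefficient is
C(25 + 8, 8) = C(33, 8)
= 13884156

13884156


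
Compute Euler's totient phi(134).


phi(n) counts integers in [1, n] coprime to n. Using the multiplicative formula phi(n) = n * prod_{p | n} (1 - 1/p):
134 = 2 * 67, so
phi(134) = 134 * (1 - 1/2) * (1 - 1/67) = 66.

66


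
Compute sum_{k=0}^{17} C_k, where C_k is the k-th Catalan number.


C_0 through C_17: 1, 1, 2, 5, 14, 42, 132, 429, 1430, 4862, 16796, 58786, 208012, 742900, 2674440, 9694845, 35357670, 129644790
Sum = 1 + 1 + 2 + 5 + 14 + 42 + 132 + 429 + 1430 + 4862 + 16796 + 58786 + 208012 + 742900 + 2674440 + 9694845 + 35357670 + 129644790
= 178405157

178405157


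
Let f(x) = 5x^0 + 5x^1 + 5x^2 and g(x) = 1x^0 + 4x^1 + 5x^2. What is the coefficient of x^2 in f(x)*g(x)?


Cauchy product at x^2:
5*5 + 5*4 + 5*1
= 50

50


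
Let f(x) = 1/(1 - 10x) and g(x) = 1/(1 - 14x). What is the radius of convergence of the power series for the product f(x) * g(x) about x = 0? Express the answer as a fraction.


The radius of 1/(1 - 10x) is 1/10 (nearest singularity at x = 1/10), and the radius of 1/(1 - 14x) is 1/14.
The product f(x)*g(x) = 1/((1 - 10x)(1 - 14x)) has singularities at both 1/10 and 1/14, so its radius of convergence is the distance to the nearest one:
min(1/10, 1/14) = 1/14.

1/14


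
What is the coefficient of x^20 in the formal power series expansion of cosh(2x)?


The Maclaurin series is cosh(t) = sum_{m>=0} t^(2m) / (2m)!, so substituting t = 2x, only even powers of x are nonzero, with coefficient of x^(2m) equal to 2^(2m) / (2m)!.
For x^20 the coefficient is 2^20/20! = 1048576/2432902008176640000 = 4/9280784638125.

4/9280784638125


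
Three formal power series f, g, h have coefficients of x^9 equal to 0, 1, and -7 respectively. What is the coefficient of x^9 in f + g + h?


Series addition is componentwise:
0 + 1 + -7
= -6

-6


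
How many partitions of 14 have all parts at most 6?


Using the generating function (1-x)^(-1)(1-x^2)^(-1)...(1-x^6)^(-1),
the coefficient of x^14 counts these restricted partitions.
Result = 90

90


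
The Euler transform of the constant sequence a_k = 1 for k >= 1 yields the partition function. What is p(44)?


The Euler transform converts the sequence a_k = 1 into the number of integer partitions.
Using the recurrence or dynamic programming:
p(44) = 75175

75175


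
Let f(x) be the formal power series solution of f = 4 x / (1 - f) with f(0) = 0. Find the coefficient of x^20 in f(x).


Apply Lagrange inversion: f = 4 x * phi(f) with phi(t) = 1/(1 - t), so
[x^n] f = 4^n * (1/n) [t^(n-1)] phi(t)^n = 4^n * (1/n) [t^(n-1)] (1 - t)^(-n) = 4^n * (1/n) C(2n - 2, n - 1) = 4^n * C_{n-1}.
For n = 20: C_19 = C(38, 19) / 20 = 35345263800/20 = 1767263190.
With the 4^20 = 1099511627776 factor, the coefficient is 1099511627776 * 1767263190 = 1943126426745506365440.

1943126426745506365440


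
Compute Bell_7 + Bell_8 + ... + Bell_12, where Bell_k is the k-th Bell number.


Recall Bell_k counts set partitions of a k-set (with Bell_0 = 1 by convention).
Bell_7 through Bell_12: 877, 4140, 21147, 115975, 678570, 4213597
Sum = 877 + 4140 + 21147 + 115975 + 678570 + 4213597 = 5034306.

5034306


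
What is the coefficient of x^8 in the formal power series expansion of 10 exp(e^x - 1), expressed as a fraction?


exp(e^x - 1) is the exponential generating function for the Bell numbers Bell_k: exp(e^x - 1) = sum_{k>=0} Bell_k x^k / k!.
So the coefficient of x^8 in 10 exp(e^x - 1) is 10 Bell_8 / 8!.
Computing: Bell_8 = 4140 and 8! = 40320, giving
10 * 4140/40320 = 115/112.

115/112


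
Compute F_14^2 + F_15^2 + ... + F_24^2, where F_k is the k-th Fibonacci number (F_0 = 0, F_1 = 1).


There is a standard identity sum_{k=0}^{N} F_k^2 = F_N * F_{N+1} (proved inductively from the telescoping relation F_k^2 = F_k F_{k+1} - F_{k-1} F_k). Then
sum_{k=14}^{24} F_k^2 = F_24 F_25 - F_13 F_14.
Computing: F_24 = 46368, F_25 = 75025, F_13 = 233, F_14 = 377.
Sum = 46368 * 75025 - 233 * 377 = 3478671359.

3478671359


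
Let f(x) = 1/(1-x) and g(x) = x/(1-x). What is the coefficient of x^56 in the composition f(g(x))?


First simplify the composition: f(g(x)) = 1/(1 - x/(1-x)) = (1-x)/((1-x) - x) = (1-x)/(1-2x).
Now extract the coefficient. Write (1-x)/(1-2x) = 1/(1-2x) - x/(1-2x).
The coefficient of x^n in 1/(1-2x) is 2^n, and in x/(1-2x) is 2^(n-1) (for n >= 1).
So the coefficient of x^56 is 2^56 - 2^55 = 72057594037927936 - 36028797018963968 = 36028797018963968.

36028797018963968


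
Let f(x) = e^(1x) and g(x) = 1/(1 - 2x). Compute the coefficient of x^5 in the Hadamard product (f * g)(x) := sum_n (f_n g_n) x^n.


Expanding: f_k = 1^k/k! (from e^(1x)) and g_k = 2^k (from 1/(1 - 2x)). So the Hadamard coefficient (f * g)_k = 1^k 2^k / k! = (2)^k / k!.
For k = 5: 2^5/5! = 32/120 = 4/15.

4/15


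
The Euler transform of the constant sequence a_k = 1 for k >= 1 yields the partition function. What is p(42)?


The Euler transform converts the sequence a_k = 1 into the number of integer partitions.
Using the recurrence or dynamic programming:
p(42) = 53174

53174


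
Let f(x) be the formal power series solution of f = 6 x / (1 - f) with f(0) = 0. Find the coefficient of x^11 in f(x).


Apply Lagrange inversion: f = 6 x * phi(f) with phi(t) = 1/(1 - t), so
[x^n] f = 6^n * (1/n) [t^(n-1)] phi(t)^n = 6^n * (1/n) [t^(n-1)] (1 - t)^(-n) = 6^n * (1/n) C(2n - 2, n - 1) = 6^n * C_{n-1}.
For n = 11: C_10 = C(20, 10) / 11 = 184756/11 = 16796.
With the 6^11 = 362797056 factor, the coefficient is 362797056 * 16796 = 6093539352576.

6093539352576


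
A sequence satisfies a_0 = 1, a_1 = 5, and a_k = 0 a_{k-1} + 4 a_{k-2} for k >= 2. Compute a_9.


The characteristic equation is t^2 - 0 t - 4 = 0, with roots r_1 = 2 and r_2 = -2 (so c_1 = r_1 + r_2, c_2 = -r_1 r_2 as required).
One can use the closed form a_n = A r_1^n + B r_2^n, but direct iteration is more reliable:
a_0 = 1, a_1 = 5, a_2 = 4, a_3 = 20, a_4 = 16, a_5 = 80, a_6 = 64, a_7 = 320, a_8 = 256, a_9 = 1280.
So a_9 = 1280.

1280


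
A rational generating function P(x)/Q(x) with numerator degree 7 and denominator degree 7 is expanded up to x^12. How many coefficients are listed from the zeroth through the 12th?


Expanding up to x^12 gives the coefficients for x^0, x^1, ..., x^12.
That is 12 + 1 = 13 coefficients in total.

13


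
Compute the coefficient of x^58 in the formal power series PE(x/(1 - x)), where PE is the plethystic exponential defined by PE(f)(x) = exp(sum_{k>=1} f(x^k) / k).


For f(x) = x/(1 - x) we have
sum_{k>=1} f(x^k) / k = sum_{k>=1} (1/k) * x^k / (1 - x^k) = sum_{k, m >= 1} x^(k m) / k,
which after exponentiating simplifies to
PE(x/(1 - x)) = prod_{k>=1} 1 / (1 - x^k).
This is the generating function for the partition function p(n), so the coefficient of x^58 is p(58).
Computing p(58) by dynamic programming over parts 1, 2, ..., 58: p(58) = 715220.

715220


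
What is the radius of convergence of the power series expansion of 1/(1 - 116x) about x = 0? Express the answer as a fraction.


Expanding 1/(1 - 116x) = sum_{k>=0} 116^k x^k, the series converges when |116x| < 1, i.e., |x| < 1/116.
So the radius of convergence is 1/116 = 1/116.

1/116


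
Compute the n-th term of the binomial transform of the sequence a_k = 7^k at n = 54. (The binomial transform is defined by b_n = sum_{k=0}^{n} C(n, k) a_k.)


With a_k = 7^k, b_n = sum_{k=0}^{n} C(n, k) 7^k = (1 + 7)^n by the binomial theorem.
For n = 54: (1 + 7)^54 = 8^54 = 5846006549323611672814739330865132078623730171904.

5846006549323611672814739330865132078623730171904


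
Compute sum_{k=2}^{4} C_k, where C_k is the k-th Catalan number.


C_2 through C_4: 2, 5, 14
Sum = 2 + 5 + 14
= 21

21


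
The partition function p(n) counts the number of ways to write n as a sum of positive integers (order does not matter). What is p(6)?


Using the generating function prod_{k>=1} 1/(1-x^k), we compute p(6).
By dynamic programming over parts 1 through 6:
p(6) = 11

11


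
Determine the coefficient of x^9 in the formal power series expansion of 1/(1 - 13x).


The geometric series identity gives 1/(1 - c x) = sum_{k>=0} c^k x^k, so the coefficient of x^k is c^k.
Here c = 13 and k = 9.
Computing: 13^9 = 10604499373

10604499373


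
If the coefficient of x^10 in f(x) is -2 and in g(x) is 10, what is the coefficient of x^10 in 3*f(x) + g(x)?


Scalar multiplication scales coefficients: 3 * -2 = -6.
Then add the g coefficient: -6 + 10
= 4

4


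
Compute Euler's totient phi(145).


phi(n) counts integers in [1, n] coprime to n. Using the multiplicative formula phi(n) = n * prod_{p | n} (1 - 1/p):
145 = 5 * 29, so
phi(145) = 145 * (1 - 1/5) * (1 - 1/29) = 112.

112


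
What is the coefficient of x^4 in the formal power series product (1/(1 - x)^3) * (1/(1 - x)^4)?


Combine the factors: (1/(1 - x)^3) * (1/(1 - x)^4) = 1/(1 - x)^7.
Then use 1/(1 - x)^r = sum_{k>=0} C(k + r - 1, r - 1) x^k with r = 7 and k = 4:
C(10, 6) = 210.

210


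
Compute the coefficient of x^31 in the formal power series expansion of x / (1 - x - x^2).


Let f(x) = sum_{k>=0} a_k x^k. Multiplying f(x) * (1 - x - x^2) = x and matching coefficients gives a_0 = 0, a_1 = 1, and a_k = a_{k-1} + a_{k-2} for k >= 2. These are the Fibonacci numbers F_k.
Iterating from F_0 = 0, F_1 = 1:
F_0=0, F_1=1, F_2=1, F_3=2, F_4=3, F_5=5, F_6=8, F_7=13, F_8=21, F_9=34, ...
F_31 = 1346269.

1346269


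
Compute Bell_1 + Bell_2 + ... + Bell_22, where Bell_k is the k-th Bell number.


Recall Bell_k counts set partitions of a k-set (with Bell_0 = 1 by convention).
Bell_1 through Bell_22: 1, 2, 5, 15, 52, 203, 877, 4140, 21147, 115975, 678570, 4213597, 27644437, 190899322, 1382958545, 10480142147, 82864869804, 682076806159, 5832742205057, 51724158235372, 474869816156751, 4506715738447323
Sum = 1 + 2 + 5 + 15 + 52 + 203 + 877 + 4140 + 21147 + 115975 + 678570 + 4213597 + 27644437 + 190899322 + 1382958545 + 10480142147 + 82864869804 + 682076806159 + 5832742205057 + 51724158235372 + 474869816156751 + 4506715738447323 = 5039919483399501.

5039919483399501


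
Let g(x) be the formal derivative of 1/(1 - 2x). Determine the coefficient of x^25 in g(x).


Differentiate termwise: d/dx sum_{k>=0} 2^k x^k = sum_{k>=1} k 2^k x^(k-1) = sum_{j>=0} (j+1) 2^(j+1) x^j.
Equivalently, d/dx [1/(1 - 2x)] = 2/(1 - 2x)^2.
For j = 25: 26 * 2^26 = 26 * 67108864 = 1744830464.

1744830464


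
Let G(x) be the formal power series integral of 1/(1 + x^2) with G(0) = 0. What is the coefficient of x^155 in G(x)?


1/(1 + x^2) = sum_{j>=0} (-1)^j x^(2j). Integrating termwise with G(0) = 0:
G(x) = sum_{j>=0} (-1)^j x^(2j+1) / (2j+1) = arctan(x).
Only odd powers are nonzero. For x^155 write 155 = 2*77 + 1, giving
(-1)^77 / 155 = -1/155 = -1/155.

-1/155


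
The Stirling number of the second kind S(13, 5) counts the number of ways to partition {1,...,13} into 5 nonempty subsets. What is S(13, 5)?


Using the explicit formula S(n,k) = (1/k!) sum_{j=0}^{k} (-1)^(k-j) C(k,j) j^n:
S(13, 5) = 7508501
Equivalently, S(n,k) is n! times the coefficient of x^n in the EGF (e^x - 1)^k / k!.

7508501


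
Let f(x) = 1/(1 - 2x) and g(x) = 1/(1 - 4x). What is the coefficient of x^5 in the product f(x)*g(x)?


The coefficient of x^n in f*g is the Cauchy product: sum_{k=0}^{n} a^k * b^(n-k).
With a=2, b=4, n=5:
sum_{k=0}^{5} 2^k * 4^(5-k)
= 2016

2016


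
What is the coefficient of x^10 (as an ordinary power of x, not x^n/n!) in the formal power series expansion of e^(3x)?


The exponential series is e^y = sum_{k>=0} y^k / k!. Substituting y = 3x gives
e^(3x) = sum_{k>=0} 3^k x^k / k!.
So the coefficient of x^n is a^n/n! with a = 3, n = 10:
3^10 / 10! = 59049/3628800 = 729/44800

729/44800


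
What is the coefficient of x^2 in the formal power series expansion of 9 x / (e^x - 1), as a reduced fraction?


The exponential generating function for Bernoulli numbers is
x / (e^x - 1) = sum_{k>=0} B_k x^k / k!.
So the coefficient of x^2 in 9 x / (e^x - 1) is 9 B_2 / 2!.
Computing: B_2 = 1/6, 2! = 2, giving
9 * 1/6 / 2 = 3/4.

3/4


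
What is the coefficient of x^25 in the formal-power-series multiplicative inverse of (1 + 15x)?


The inverse is 1/(1 + 15x). Apply the geometric identity 1/(1 - y) = sum_{k>=0} y^k with y = -15x:
1/(1 + 15x) = sum_{k>=0} (-15)^k x^k.
So the coefficient of x^25 is (-15)^25 = -252511682940423488616943359375.

-252511682940423488616943359375


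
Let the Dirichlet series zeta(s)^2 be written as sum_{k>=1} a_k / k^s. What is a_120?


The Dirichlet convolution of the constant function 1 with itself gives (1 * 1)(k) = sum_{d | k} 1 = d(k), the number of positive divisors of k.
Since zeta(s) = sum_{k>=1} 1/k^s, we have zeta(s)^2 = sum_{k>=1} d(k)/k^s, so a_k = d(k).
For k = 120: the divisors are 1, 2, 3, 4, 5, 6, 8, 10, 12, 15, 20, 24, 30, 40, 60, 120.
Count = 16.

16


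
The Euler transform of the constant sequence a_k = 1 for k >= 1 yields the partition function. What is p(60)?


The Euler transform converts the sequence a_k = 1 into the number of integer partitions.
Using the recurrence or dynamic programming:
p(60) = 966467

966467


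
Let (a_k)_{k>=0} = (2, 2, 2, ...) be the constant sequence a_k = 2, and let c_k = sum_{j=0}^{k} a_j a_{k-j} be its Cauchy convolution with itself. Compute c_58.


Since a_j = 2 for all j >= 0, the convolution sum becomes
c_k = sum_{j=0}^{k} 2 * 2 = 4 * (k + 1).
Equivalently, the generating function of (a_k) is 2/(1 - x) and its square is 4/(1 - x)^2 = sum_{k>=0} 4(k + 1) x^k.
For k = 58: 4 * 59 = 236.

236


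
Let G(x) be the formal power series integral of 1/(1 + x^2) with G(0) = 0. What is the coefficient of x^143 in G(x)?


1/(1 + x^2) = sum_{j>=0} (-1)^j x^(2j). Integrating termwise with G(0) = 0:
G(x) = sum_{j>=0} (-1)^j x^(2j+1) / (2j+1) = arctan(x).
Only odd powers are nonzero. For x^143 write 143 = 2*71 + 1, giving
(-1)^71 / 143 = -1/143 = -1/143.

-1/143


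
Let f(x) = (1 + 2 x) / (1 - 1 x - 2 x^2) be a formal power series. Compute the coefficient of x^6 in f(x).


Write f(x) = sum_{k>=0} a_k x^k. Multiplying both sides by 1 - 1 x - 2 x^2 gives
(1 - 1 x - 2 x^2) sum_{k>=0} a_k x^k = 1 + 2 x.
Matching coefficients:
 x^0: a_0 = 1
 x^1: a_1 - 1 a_0 = 2  =>  a_1 = 1*1 + 2 = 3
 x^k (k >= 2): a_k = 1 a_{k-1} + 2 a_{k-2}.
Iterating: a_2 = 5, a_3 = 11, a_4 = 21, a_5 = 43, a_6 = 85.
So the coefficient of x^6 is 85.

85


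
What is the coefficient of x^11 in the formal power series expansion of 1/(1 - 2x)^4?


The general identity 1/(1 - c x)^r = sum_{k>=0} c^k C(k + r - 1, r - 1) x^k follows by substituting y = c x into 1/(1 - y)^r = sum_{k>=0} C(k + r - 1, r - 1) y^k.
For c = 2, r = 4, k = 11:
2^11 * C(14, 3) = 2048 * 364 = 745472.

745472


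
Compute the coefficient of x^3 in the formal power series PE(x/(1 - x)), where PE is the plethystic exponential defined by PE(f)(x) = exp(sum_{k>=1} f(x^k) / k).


For f(x) = x/(1 - x) we have
sum_{k>=1} f(x^k) / k = sum_{k>=1} (1/k) * x^k / (1 - x^k) = sum_{k, m >= 1} x^(k m) / k,
which after exponentiating simplifies to
PE(x/(1 - x)) = prod_{k>=1} 1 / (1 - x^k).
This is the generating function for the partition function p(n), so the coefficient of x^3 is p(3).
Computing p(3) by dynamic programming over parts 1, 2, ..., 3: p(3) = 3.

3


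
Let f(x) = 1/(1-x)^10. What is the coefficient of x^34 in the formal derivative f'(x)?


Differentiate: d/dx [ 1/(1-x)^r ] = r / (1-x)^(r+1).
Here r = 10, so f'(x) = 10 / (1-x)^11.
The expansion of 1/(1-x)^(r+1) has coefficient of x^n equal to C(n+r, r).
So the coefficient of x^34 in f'(x) is
10 * C(44, 10) = 10 * 2481256778 = 24812567780

24812567780


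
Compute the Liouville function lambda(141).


The Liouville function is lambda(k) = (-1)^Omega(k), where Omega(k) counts the prime factors of k with multiplicity.
Factoring: 141 = 3 * 47, so Omega(141) = 2.
lambda(141) = (-1)^2 = 1.

1


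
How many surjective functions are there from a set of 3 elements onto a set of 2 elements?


By inclusion-exclusion on which target elements are missed, the number of surjections from an n-set onto a k-set is
surj(n, k) = sum_{j=0}^{k} (-1)^j C(k, j) (k - j)^n.
Equivalently surj(n, k) = k! * S(n, k), where S(n, k) is the Stirling number of the second kind.
For n = 3, k = 2:
S(3, 2) = 3, so
surj = 2! * 3 = 2 * 3 = 6.

6


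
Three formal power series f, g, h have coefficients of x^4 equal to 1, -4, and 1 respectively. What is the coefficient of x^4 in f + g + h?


Series addition is componentwise:
1 + -4 + 1
= -2

-2


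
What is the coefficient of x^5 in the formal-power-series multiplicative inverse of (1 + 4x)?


The inverse is 1/(1 + 4x). Apply the geometric identity 1/(1 - y) = sum_{k>=0} y^k with y = -4x:
1/(1 + 4x) = sum_{k>=0} (-4)^k x^k.
So the coefficient of x^5 is (-4)^5 = -1024.

-1024


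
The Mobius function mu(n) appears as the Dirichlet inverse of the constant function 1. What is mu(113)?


113 = 113 (all distinct primes).
mu(113) = (-1)^1 = -1

-1


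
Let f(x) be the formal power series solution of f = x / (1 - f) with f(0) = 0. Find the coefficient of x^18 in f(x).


Apply Lagrange inversion: f = x * phi(f) with phi(t) = 1/(1 - t), so
[x^n] f = (1/n) [t^(n-1)] phi(t)^n = (1/n) [t^(n-1)] (1 - t)^(-n) = (1/n) C(2n - 2, n - 1) = C_{n-1}.
For n = 18: C_17 = C(34, 17) / 18 = 2333606220/18 = 129644790 = 129644790.

129644790


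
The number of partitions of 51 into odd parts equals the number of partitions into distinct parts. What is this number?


Computing partitions of 51 into odd parts (1, 3, 5, ...):
Using the generating function prod_{k>=0} 1/(1-x^(2k+1)),
the count is 4097

4097


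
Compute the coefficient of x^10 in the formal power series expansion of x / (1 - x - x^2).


Let f(x) = sum_{k>=0} a_k x^k. Multiplying f(x) * (1 - x - x^2) = x and matching coefficients gives a_0 = 0, a_1 = 1, and a_k = a_{k-1} + a_{k-2} for k >= 2. These are the Fibonacci numbers F_k.
Iterating from F_0 = 0, F_1 = 1:
F_0=0, F_1=1, F_2=1, F_3=2, F_4=3, F_5=5, F_6=8, F_7=13, F_8=21, F_9=34, ...
F_10 = 55.

55


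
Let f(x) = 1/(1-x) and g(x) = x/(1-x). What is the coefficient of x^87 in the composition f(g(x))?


First simplify the composition: f(g(x)) = 1/(1 - x/(1-x)) = (1-x)/((1-x) - x) = (1-x)/(1-2x).
Now extract the coefficient. Write (1-x)/(1-2x) = 1/(1-2x) - x/(1-2x).
The coefficient of x^n in 1/(1-2x) is 2^n, and in x/(1-2x) is 2^(n-1) (for n >= 1).
So the coefficient of x^87 is 2^87 - 2^86 = 154742504910672534362390528 - 77371252455336267181195264 = 77371252455336267181195264.

77371252455336267181195264


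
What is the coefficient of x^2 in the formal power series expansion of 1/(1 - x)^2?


The negative binomial / multiset identity is
1/(1 - x)^r = sum_{k>=0} C(k + r - 1, r - 1) x^k.
Here r = 2 and k = 2, so the coefficient is
C(2 + 1, 1) = C(3, 1)
= 3

3


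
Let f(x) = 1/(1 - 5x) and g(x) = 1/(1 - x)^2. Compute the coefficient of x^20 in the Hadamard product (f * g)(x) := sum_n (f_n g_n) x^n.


f has coefficients f_k = 5^k. For g = 1/(1 - x)^2 the coefficient is g_k = C(k + 1, 1) = k + 1. The Hadamard coefficient is (f * g)_k = 5^k * (k + 1).
For k = 20: 5^20 * 21 = 95367431640625 * 21 = 2002716064453125.

2002716064453125


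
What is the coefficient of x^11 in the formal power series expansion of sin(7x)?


The Maclaurin series is sin(t) = sum_{k>=0} (-1)^k t^(2k+1) / (2k+1)!, so substituting t = 7x, only odd powers of x are nonzero, with coefficient of x^(2k+1) equal to (-1)^k 7^(2k+1) / (2k+1)!.
Write 11 = 2*5 + 1, giving the coefficient (-1)^5 * 7^11 / 11! = -1977326743/39916800 = -282475249/5702400.

-282475249/5702400


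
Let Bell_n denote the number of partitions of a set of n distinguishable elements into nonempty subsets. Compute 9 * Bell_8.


Bell_8 can be computed from the Bell triangle or from Dobinski's identity Bell_n = (1/e) * sum_{k>=0} k^n / k!.
Computing Bell_8 = 4140.
Then 9 * 4140 = 37260.

37260


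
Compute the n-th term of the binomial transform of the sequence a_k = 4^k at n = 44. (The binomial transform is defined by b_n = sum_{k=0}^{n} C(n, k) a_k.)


With a_k = 4^k, b_n = sum_{k=0}^{n} C(n, k) 4^k = (1 + 4)^n by the binomial theorem.
For n = 44: (1 + 4)^44 = 5^44 = 5684341886080801486968994140625.

5684341886080801486968994140625
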